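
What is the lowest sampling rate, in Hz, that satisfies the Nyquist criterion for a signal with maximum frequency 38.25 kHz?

76,500 Hz

Minimum sample rate = 2 × 38,250 Hz = 76,500 Hz.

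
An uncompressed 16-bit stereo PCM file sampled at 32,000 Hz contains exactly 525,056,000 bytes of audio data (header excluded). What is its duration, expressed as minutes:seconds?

Byte rate = 32,000 × 2 × 2 = 128,000 bytes/s.
Duration = 525,056,000 / 128,000 = 4,102 s.
4,102 s = 68:22.

68:22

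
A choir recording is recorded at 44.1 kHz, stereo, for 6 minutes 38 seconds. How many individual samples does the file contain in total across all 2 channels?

6 minutes 38 seconds = 398 s.
44,100 × 398 s × 2 ch = 35,103,600 samples.

35,103,600 samples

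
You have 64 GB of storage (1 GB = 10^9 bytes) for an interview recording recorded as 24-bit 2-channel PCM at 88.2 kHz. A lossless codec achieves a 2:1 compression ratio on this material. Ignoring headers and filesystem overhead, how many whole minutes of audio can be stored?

Uncompressed byte rate = 88,200 × 3 × 2 = 529,200 bytes/s.
After 2:1 compression, effective rate ≈ 264600 bytes/s.
Capacity = 64 × 1,000,000,000 = 64,000,000,000 bytes.
64,000,000,000 / effective rate ≈ 241874.53 s → 4,031 minutes.

4,031 minutes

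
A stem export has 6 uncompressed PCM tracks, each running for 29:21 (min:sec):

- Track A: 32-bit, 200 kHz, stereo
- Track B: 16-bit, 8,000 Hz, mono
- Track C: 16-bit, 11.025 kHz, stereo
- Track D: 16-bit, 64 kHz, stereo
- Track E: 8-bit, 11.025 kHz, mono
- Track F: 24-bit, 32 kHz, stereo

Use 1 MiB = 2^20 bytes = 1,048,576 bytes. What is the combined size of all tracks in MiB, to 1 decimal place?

3558.9 MiB

29:21 (min:sec) = 1,761 s.
Track A: 200,000 × 1,761 × 4 × 2 = 2,817,600,000 bytes.
Track B: 8,000 × 1,761 × 2 × 1 = 28,176,000 bytes.
Track C: 11,025 × 1,761 × 2 × 2 = 77,660,100 bytes.
Track D: 64,000 × 1,761 × 2 × 2 = 450,816,000 bytes.
Track E: 11,025 × 1,761 × 1 × 1 = 19,415,025 bytes.
Track F: 32,000 × 1,761 × 3 × 2 = 338,112,000 bytes.
Total = 3,731,779,125 bytes = 3558.9 MiB.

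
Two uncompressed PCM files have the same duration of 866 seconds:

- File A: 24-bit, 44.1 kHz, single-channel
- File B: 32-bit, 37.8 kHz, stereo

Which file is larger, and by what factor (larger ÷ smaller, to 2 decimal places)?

File A: 44,100 × 3 × 1 = 132,300 bytes/s.
File B: 37,800 × 4 × 2 = 302,400 bytes/s.
File B is larger; ratio = 261,878,400 / 114,571,800 = 2.29.

File B, by a factor of 2.29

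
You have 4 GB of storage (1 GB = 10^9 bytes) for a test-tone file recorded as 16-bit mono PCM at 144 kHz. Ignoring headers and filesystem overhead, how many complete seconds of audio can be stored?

13,888 seconds

Uncompressed byte rate = 144,000 × 2 × 1 = 288,000 bytes/s.
Capacity = 4 × 1,000,000,000 = 4,000,000,000 bytes.
4,000,000,000 / 288,000 ≈ 13888.89 s → 13,888 seconds.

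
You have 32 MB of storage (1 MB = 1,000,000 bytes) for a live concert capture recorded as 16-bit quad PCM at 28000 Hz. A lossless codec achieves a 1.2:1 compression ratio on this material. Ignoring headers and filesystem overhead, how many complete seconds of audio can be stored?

Uncompressed byte rate = 28,000 × 2 × 4 = 224,000 bytes/s.
After 1.2:1 compression, effective rate ≈ 186666.67 bytes/s.
Capacity = 32 × 1,000,000 = 32,000,000 bytes.
32,000,000 / effective rate ≈ 171.43 s → 171 seconds.

171 seconds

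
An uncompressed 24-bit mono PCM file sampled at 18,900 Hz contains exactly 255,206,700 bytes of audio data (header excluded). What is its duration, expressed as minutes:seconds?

75:01

Byte rate = 18,900 × 3 × 1 = 56,700 bytes/s.
Duration = 255,206,700 / 56,700 = 4,501 s.
4,501 s = 75:01.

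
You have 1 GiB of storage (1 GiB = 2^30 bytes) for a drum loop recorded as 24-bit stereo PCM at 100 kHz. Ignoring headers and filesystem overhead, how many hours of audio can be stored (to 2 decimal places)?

0.50 hours

Uncompressed byte rate = 100,000 × 3 × 2 = 600,000 bytes/s.
Capacity = 1 × 1,073,741,824 = 1,073,741,824 bytes.
1,073,741,824 / 600,000 ≈ 1789.57 s → 0.50 hours.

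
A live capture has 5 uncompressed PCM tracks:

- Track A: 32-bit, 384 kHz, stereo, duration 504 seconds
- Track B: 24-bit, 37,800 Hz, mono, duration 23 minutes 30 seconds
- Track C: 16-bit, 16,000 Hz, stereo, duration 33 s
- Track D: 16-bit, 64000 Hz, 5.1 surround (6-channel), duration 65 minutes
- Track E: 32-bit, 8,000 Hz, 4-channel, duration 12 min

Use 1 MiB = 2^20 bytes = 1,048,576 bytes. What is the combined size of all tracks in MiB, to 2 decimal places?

Track A: 384,000 × 504 × 4 × 2 = 1,548,288,000 bytes.
Track B: 23 minutes 30 seconds = 1,410 s; 37,800 × 1,410 × 3 × 1 = 159,894,000 bytes.
Track C: 16,000 × 33 × 2 × 2 = 2,112,000 bytes.
Track D: 65 minutes = 3,900 s; 64,000 × 3,900 × 2 × 6 = 2,995,200,000 bytes.
Track E: 12 min = 720 s; 8,000 × 720 × 4 × 4 = 92,160,000 bytes.
Total = 4,797,654,000 bytes = 4575.40 MiB.

4575.40 MiB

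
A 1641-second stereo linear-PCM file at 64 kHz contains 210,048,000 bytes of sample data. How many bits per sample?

8 bits

Bytes per sample = 210,048,000 / (64,000 × 1,641 × 2) = 210,048,000 / 210,048,000 = 1.
Bit depth = 1 × 8 = 8 bits.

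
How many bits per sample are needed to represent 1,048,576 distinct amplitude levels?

20 bits

log2(1,048,576) = 20.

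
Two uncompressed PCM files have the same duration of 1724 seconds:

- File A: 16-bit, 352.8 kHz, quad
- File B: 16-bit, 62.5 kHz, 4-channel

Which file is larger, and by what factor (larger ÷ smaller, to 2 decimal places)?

File A: 352,800 × 2 × 4 = 2,822,400 bytes/s.
File B: 62,500 × 2 × 4 = 500,000 bytes/s.
File A is larger; ratio = 4,865,817,600 / 862,000,000 = 5.64.

File A, by a factor of 5.64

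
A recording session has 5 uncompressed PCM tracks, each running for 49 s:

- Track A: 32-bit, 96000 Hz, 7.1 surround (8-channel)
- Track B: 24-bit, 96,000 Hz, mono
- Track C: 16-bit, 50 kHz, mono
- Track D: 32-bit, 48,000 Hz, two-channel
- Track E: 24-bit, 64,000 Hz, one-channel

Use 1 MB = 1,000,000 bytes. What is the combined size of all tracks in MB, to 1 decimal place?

197.8 MB

Track A: 96,000 × 49 × 4 × 8 = 150,528,000 bytes.
Track B: 96,000 × 49 × 3 × 1 = 14,112,000 bytes.
Track C: 50,000 × 49 × 2 × 1 = 4,900,000 bytes.
Track D: 48,000 × 49 × 4 × 2 = 18,816,000 bytes.
Track E: 64,000 × 49 × 3 × 1 = 9,408,000 bytes.
Total = 197,764,000 bytes = 197.8 MB.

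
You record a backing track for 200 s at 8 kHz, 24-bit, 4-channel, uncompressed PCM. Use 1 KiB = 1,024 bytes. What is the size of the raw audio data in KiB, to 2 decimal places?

Bytes = 8,000 samples/s × 200 s × 3 bytes/sample × 4 ch = 19,200,000 bytes.
19,200,000 / 1,024 = 18750.00 KiB.

18750.00 KiB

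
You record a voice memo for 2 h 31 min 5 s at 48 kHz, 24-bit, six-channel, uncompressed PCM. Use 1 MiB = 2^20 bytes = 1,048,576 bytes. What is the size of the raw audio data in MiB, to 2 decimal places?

7469.33 MiB

Duration = 2 h 31 min 5 s = 9,065 s.
Bytes = 48,000 samples/s × 9,065 s × 3 bytes/sample × 6 ch = 7,832,160,000 bytes.
7,832,160,000 / 1,048,576 = 7469.33 MiB.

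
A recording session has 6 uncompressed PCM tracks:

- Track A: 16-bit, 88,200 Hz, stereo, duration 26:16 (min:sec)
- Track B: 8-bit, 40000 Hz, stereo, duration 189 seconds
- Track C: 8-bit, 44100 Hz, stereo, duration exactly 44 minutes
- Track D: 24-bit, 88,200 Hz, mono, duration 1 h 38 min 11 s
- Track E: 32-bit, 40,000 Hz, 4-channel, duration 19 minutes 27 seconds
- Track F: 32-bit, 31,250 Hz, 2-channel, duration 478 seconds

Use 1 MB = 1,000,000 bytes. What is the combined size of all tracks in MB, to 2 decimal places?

Track A: 26:16 (min:sec) = 1,576 s; 88,200 × 1,576 × 2 × 2 = 556,012,800 bytes.
Track B: 40,000 × 189 × 1 × 2 = 15,120,000 bytes.
Track C: exactly 44 minutes = 2,640 s; 44,100 × 2,640 × 1 × 2 = 232,848,000 bytes.
Track D: 1 h 38 min 11 s = 5,891 s; 88,200 × 5,891 × 3 × 1 = 1,558,758,600 bytes.
Track E: 19 minutes 27 seconds = 1,167 s; 40,000 × 1,167 × 4 × 4 = 746,880,000 bytes.
Track F: 31,250 × 478 × 4 × 2 = 119,500,000 bytes.
Total = 3,229,119,400 bytes = 3229.12 MB.

3229.12 MB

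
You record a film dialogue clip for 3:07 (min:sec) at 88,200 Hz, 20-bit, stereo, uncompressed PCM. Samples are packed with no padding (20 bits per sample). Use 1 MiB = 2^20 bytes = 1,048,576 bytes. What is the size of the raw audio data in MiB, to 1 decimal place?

78.6 MiB

Duration = 3:07 (min:sec) = 187 s.
Bits = 88,200 × 187 × 20 × 2 = 659,736,000 bits = 82,467,000 bytes.
82,467,000 / 1,048,576 = 78.6 MiB.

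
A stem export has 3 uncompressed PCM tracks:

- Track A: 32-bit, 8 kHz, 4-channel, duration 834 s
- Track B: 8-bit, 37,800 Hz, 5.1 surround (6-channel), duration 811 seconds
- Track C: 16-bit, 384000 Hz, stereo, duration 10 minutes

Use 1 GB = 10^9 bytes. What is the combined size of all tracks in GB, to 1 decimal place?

1.2 GB

Track A: 8,000 × 834 × 4 × 4 = 106,752,000 bytes.
Track B: 37,800 × 811 × 1 × 6 = 183,934,800 bytes.
Track C: 10 minutes = 600 s; 384,000 × 600 × 2 × 2 = 921,600,000 bytes.
Total = 1,212,286,800 bytes = 1.2 GB.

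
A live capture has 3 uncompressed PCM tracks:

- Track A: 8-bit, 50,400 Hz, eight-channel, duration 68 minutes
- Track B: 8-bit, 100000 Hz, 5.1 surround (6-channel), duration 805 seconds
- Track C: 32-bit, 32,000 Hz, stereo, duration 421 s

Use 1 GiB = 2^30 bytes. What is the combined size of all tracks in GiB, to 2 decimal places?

Track A: 68 minutes = 4,080 s; 50,400 × 4,080 × 1 × 8 = 1,645,056,000 bytes.
Track B: 100,000 × 805 × 1 × 6 = 483,000,000 bytes.
Track C: 32,000 × 421 × 4 × 2 = 107,776,000 bytes.
Total = 2,235,832,000 bytes = 2.08 GiB.

2.08 GiB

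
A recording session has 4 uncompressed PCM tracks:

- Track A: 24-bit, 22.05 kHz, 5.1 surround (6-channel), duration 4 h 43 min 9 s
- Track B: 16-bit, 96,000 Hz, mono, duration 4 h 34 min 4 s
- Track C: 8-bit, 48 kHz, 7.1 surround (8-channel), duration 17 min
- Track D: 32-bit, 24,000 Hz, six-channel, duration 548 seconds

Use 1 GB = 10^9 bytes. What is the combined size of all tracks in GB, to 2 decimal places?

10.61 GB

Track A: 4 h 43 min 9 s = 16,989 s; 22,050 × 16,989 × 3 × 6 = 6,742,934,100 bytes.
Track B: 4 h 34 min 4 s = 16,444 s; 96,000 × 16,444 × 2 × 1 = 3,157,248,000 bytes.
Track C: 17 min = 1,020 s; 48,000 × 1,020 × 1 × 8 = 391,680,000 bytes.
Track D: 24,000 × 548 × 4 × 6 = 315,648,000 bytes.
Total = 10,607,510,100 bytes = 10.61 GB.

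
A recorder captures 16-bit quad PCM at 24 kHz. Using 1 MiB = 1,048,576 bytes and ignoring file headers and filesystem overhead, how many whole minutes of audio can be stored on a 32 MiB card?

2 minutes

Uncompressed byte rate = 24,000 × 2 × 4 = 192,000 bytes/s.
Capacity = 32 × 1,048,576 = 33,554,432 bytes.
33,554,432 / 192,000 ≈ 174.76 s → 2 minutes.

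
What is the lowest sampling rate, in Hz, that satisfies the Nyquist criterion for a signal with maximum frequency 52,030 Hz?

104,060 Hz

Minimum sample rate = 2 × 52,030 Hz = 104,060 Hz.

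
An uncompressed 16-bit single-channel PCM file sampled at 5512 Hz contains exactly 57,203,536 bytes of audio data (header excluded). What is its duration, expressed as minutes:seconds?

Byte rate = 5,512 × 2 × 1 = 11,024 bytes/s.
Duration = 57,203,536 / 11,024 = 5,189 s.
5,189 s = 86:29.

86:29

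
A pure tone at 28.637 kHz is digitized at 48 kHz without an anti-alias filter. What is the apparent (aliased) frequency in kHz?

Nyquist = 48,000/2 = 24,000 Hz; 28,637 Hz exceeds it.
Alias = |28,637 − 1×48,000| = |28,637 − 48,000| = 19,363 Hz = 19.363 kHz.

19.363 kHz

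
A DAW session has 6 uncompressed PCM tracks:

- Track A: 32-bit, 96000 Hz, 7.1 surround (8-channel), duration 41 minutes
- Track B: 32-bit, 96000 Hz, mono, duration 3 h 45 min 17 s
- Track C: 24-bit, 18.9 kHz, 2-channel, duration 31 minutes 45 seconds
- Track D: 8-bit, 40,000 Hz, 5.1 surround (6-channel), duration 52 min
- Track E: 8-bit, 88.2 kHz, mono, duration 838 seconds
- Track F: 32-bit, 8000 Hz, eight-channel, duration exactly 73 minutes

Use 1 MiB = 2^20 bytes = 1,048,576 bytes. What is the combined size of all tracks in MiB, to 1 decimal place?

Track A: 41 minutes = 2,460 s; 96,000 × 2,460 × 4 × 8 = 7,557,120,000 bytes.
Track B: 3 h 45 min 17 s = 13,517 s; 96,000 × 13,517 × 4 × 1 = 5,190,528,000 bytes.
Track C: 31 minutes 45 seconds = 1,905 s; 18,900 × 1,905 × 3 × 2 = 216,027,000 bytes.
Track D: 52 min = 3,120 s; 40,000 × 3,120 × 1 × 6 = 748,800,000 bytes.
Track E: 88,200 × 838 × 1 × 1 = 73,911,600 bytes.
Track F: exactly 73 minutes = 4,380 s; 8,000 × 4,380 × 4 × 8 = 1,121,280,000 bytes.
Total = 14,907,666,600 bytes = 14217.1 MiB.

14217.1 MiB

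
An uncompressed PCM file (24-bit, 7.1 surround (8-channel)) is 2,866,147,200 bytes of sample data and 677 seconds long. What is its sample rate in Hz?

176,400 Hz

Bytes = sample_rate × seconds × bytes_per_sample × channels.
sample_rate = 2,866,147,200 / (677 × 3 × 8) = 2,866,147,200 / 16,248 = 176,400 Hz.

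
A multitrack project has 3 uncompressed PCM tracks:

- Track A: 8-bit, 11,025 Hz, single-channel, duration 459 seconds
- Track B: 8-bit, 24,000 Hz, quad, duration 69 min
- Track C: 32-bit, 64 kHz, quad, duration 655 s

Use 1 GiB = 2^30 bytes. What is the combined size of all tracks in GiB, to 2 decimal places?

Track A: 11,025 × 459 × 1 × 1 = 5,060,475 bytes.
Track B: 69 min = 4,140 s; 24,000 × 4,140 × 1 × 4 = 397,440,000 bytes.
Track C: 64,000 × 655 × 4 × 4 = 670,720,000 bytes.
Total = 1,073,220,475 bytes = 1.00 GiB.

1.00 GiB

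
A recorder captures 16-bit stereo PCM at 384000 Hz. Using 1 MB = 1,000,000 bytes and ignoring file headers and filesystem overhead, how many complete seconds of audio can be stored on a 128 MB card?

83 seconds

Uncompressed byte rate = 384,000 × 2 × 2 = 1,536,000 bytes/s.
Capacity = 128 × 1,000,000 = 128,000,000 bytes.
128,000,000 / 1,536,000 ≈ 83.33 s → 83 seconds.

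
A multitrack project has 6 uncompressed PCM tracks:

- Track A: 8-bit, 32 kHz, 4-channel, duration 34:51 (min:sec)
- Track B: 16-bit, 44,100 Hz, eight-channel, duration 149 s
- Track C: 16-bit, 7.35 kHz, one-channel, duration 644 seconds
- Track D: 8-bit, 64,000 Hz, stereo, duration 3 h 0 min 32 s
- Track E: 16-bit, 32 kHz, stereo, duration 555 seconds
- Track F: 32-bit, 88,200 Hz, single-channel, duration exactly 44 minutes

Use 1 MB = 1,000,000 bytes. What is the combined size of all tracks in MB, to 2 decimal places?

Track A: 34:51 (min:sec) = 2,091 s; 32,000 × 2,091 × 1 × 4 = 267,648,000 bytes.
Track B: 44,100 × 149 × 2 × 8 = 105,134,400 bytes.
Track C: 7,350 × 644 × 2 × 1 = 9,466,800 bytes.
Track D: 3 h 0 min 32 s = 10,832 s; 64,000 × 10,832 × 1 × 2 = 1,386,496,000 bytes.
Track E: 32,000 × 555 × 2 × 2 = 71,040,000 bytes.
Track F: exactly 44 minutes = 2,640 s; 88,200 × 2,640 × 4 × 1 = 931,392,000 bytes.
Total = 2,771,177,200 bytes = 2771.18 MB.

2771.18 MB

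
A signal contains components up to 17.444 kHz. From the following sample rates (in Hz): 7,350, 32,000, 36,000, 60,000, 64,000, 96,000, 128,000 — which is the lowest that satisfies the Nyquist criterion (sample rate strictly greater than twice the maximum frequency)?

36,000 Hz

Need sample rate > 2 × 17,444 = 34,888 Hz.
Lowest listed rate above 34,888 Hz is 36,000 Hz.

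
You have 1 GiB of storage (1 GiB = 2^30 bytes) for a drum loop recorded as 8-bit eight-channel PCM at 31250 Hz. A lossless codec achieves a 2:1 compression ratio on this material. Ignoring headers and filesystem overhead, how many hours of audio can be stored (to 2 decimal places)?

2.39 hours

Uncompressed byte rate = 31,250 × 1 × 8 = 250,000 bytes/s.
After 2:1 compression, effective rate ≈ 125000 bytes/s.
Capacity = 1 × 1,073,741,824 = 1,073,741,824 bytes.
1,073,741,824 / effective rate ≈ 8589.93 s → 2.39 hours.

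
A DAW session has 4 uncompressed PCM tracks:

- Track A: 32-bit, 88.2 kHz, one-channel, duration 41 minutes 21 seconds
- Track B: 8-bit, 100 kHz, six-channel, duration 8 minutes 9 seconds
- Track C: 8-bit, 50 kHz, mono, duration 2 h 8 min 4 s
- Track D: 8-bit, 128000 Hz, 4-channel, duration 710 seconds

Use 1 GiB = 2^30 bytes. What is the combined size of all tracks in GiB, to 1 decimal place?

Track A: 41 minutes 21 seconds = 2,481 s; 88,200 × 2,481 × 4 × 1 = 875,296,800 bytes.
Track B: 8 minutes 9 seconds = 489 s; 100,000 × 489 × 1 × 6 = 293,400,000 bytes.
Track C: 2 h 8 min 4 s = 7,684 s; 50,000 × 7,684 × 1 × 1 = 384,200,000 bytes.
Track D: 128,000 × 710 × 1 × 4 = 363,520,000 bytes.
Total = 1,916,416,800 bytes = 1.8 GiB.

1.8 GiB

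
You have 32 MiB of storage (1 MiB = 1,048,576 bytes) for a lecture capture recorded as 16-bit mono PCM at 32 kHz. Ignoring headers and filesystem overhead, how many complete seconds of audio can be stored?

524 seconds

Uncompressed byte rate = 32,000 × 2 × 1 = 64,000 bytes/s.
Capacity = 32 × 1,048,576 = 33,554,432 bytes.
33,554,432 / 64,000 ≈ 524.29 s → 524 seconds.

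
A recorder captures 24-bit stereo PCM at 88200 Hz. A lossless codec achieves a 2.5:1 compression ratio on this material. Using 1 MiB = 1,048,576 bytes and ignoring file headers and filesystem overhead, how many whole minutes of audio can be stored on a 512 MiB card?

Uncompressed byte rate = 88,200 × 3 × 2 = 529,200 bytes/s.
After 2.5:1 compression, effective rate ≈ 211680 bytes/s.
Capacity = 512 × 1,048,576 = 536,870,912 bytes.
536,870,912 / effective rate ≈ 2536.24 s → 42 minutes.

42 minutes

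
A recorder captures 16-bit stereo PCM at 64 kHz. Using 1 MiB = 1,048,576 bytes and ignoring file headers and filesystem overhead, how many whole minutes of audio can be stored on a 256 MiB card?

Uncompressed byte rate = 64,000 × 2 × 2 = 256,000 bytes/s.
Capacity = 256 × 1,048,576 = 268,435,456 bytes.
268,435,456 / 256,000 ≈ 1048.58 s → 17 minutes.

17 minutes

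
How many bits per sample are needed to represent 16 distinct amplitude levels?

4 bits

log2(16) = 4.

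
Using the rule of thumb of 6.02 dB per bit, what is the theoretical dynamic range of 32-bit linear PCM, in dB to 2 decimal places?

192.64 dB

32 × 6.02 = 192.64 dB.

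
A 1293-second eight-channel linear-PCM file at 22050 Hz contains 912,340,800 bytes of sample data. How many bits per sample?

32 bits

Bytes per sample = 912,340,800 / (22,050 × 1,293 × 8) = 912,340,800 / 228,085,200 = 4.
Bit depth = 4 × 8 = 32 bits.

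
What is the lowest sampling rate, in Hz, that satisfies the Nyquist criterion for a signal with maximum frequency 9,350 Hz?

Minimum sample rate = 2 × 9,350 Hz = 18,700 Hz.

18,700 Hz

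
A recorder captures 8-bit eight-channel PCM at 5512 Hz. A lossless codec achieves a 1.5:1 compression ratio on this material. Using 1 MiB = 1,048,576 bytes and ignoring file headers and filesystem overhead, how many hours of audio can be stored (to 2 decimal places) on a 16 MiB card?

Uncompressed byte rate = 5,512 × 1 × 8 = 44,096 bytes/s.
After 1.5:1 compression, effective rate ≈ 29397.33 bytes/s.
Capacity = 16 × 1,048,576 = 16,777,216 bytes.
16,777,216 / effective rate ≈ 570.71 s → 0.16 hours.

0.16 hours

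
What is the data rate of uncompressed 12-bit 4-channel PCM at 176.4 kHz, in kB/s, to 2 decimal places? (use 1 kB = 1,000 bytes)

1058.40 kB/s

Bit rate = 176,400 × 12 × 4 = 8,467,200 bits/s.
8,467,200 / 8 = 1,058,400 B/s = 1058.40 kB/s.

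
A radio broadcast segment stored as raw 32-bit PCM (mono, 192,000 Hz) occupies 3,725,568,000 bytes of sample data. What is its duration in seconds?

4,851 seconds

Byte rate = 192,000 × 4 × 1 = 768,000 bytes/s.
Duration = 3,725,568,000 / 768,000 = 4,851 s.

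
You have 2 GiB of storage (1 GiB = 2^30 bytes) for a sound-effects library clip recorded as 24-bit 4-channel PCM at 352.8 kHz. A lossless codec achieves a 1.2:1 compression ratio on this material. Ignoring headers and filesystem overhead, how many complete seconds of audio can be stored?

608 seconds

Uncompressed byte rate = 352,800 × 3 × 4 = 4,233,600 bytes/s.
After 1.2:1 compression, effective rate ≈ 3528000 bytes/s.
Capacity = 2 × 1,073,741,824 = 2,147,483,648 bytes.
2,147,483,648 / effective rate ≈ 608.7 s → 608 seconds.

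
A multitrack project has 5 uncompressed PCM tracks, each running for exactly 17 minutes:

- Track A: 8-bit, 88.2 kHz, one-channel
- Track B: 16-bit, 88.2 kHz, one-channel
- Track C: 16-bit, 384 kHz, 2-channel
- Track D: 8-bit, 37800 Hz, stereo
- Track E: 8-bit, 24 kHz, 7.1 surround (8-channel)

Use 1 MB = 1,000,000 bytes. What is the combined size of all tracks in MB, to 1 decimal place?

exactly 17 minutes = 1,020 s.
Track A: 88,200 × 1,020 × 1 × 1 = 89,964,000 bytes.
Track B: 88,200 × 1,020 × 2 × 1 = 179,928,000 bytes.
Track C: 384,000 × 1,020 × 2 × 2 = 1,566,720,000 bytes.
Track D: 37,800 × 1,020 × 1 × 2 = 77,112,000 bytes.
Track E: 24,000 × 1,020 × 1 × 8 = 195,840,000 bytes.
Total = 2,109,564,000 bytes = 2109.6 MB.

2109.6 MB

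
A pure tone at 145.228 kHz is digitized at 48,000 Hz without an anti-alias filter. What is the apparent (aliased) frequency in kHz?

Nyquist = 48,000/2 = 24,000 Hz; 145,228 Hz exceeds it.
Alias = |145,228 − 3×48,000| = |145,228 − 144,000| = 1,228 Hz = 1.228 kHz.

1.228 kHz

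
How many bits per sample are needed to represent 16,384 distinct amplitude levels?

14 bits

log2(16,384) = 14.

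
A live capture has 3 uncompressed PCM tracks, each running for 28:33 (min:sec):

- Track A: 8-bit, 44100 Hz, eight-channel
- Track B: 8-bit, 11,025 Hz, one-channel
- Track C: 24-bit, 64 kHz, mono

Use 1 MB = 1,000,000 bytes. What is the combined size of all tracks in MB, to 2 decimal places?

952.13 MB

28:33 (min:sec) = 1,713 s.
Track A: 44,100 × 1,713 × 1 × 8 = 604,346,400 bytes.
Track B: 11,025 × 1,713 × 1 × 1 = 18,885,825 bytes.
Track C: 64,000 × 1,713 × 3 × 1 = 328,896,000 bytes.
Total = 952,128,225 bytes = 952.13 MB.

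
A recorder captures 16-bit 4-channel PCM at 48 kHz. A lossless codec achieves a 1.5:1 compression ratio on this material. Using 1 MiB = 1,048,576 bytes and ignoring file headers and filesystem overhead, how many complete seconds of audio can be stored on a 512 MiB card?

Uncompressed byte rate = 48,000 × 2 × 4 = 384,000 bytes/s.
After 1.5:1 compression, effective rate ≈ 256000 bytes/s.
Capacity = 512 × 1,048,576 = 536,870,912 bytes.
536,870,912 / effective rate ≈ 2097.15 s → 2,097 seconds.

2,097 seconds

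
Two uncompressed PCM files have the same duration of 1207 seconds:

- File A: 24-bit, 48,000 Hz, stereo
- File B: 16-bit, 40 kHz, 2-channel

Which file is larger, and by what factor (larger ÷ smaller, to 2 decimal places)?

File A: 48,000 × 3 × 2 = 288,000 bytes/s.
File B: 40,000 × 2 × 2 = 160,000 bytes/s.
File A is larger; ratio = 347,616,000 / 193,120,000 = 1.80.

File A, by a factor of 1.80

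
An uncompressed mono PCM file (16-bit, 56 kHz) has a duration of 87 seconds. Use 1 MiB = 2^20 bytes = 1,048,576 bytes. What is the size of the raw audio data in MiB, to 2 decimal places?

9.29 MiB

Bytes = 56,000 samples/s × 87 s × 2 bytes/sample × 1 ch = 9,744,000 bytes.
9,744,000 / 1,048,576 = 9.29 MiB.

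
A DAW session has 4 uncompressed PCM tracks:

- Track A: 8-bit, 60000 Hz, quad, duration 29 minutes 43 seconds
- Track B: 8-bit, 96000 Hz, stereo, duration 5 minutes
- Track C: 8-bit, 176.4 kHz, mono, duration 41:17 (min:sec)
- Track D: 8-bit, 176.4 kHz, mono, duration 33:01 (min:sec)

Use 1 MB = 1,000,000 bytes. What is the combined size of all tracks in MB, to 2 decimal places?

Track A: 29 minutes 43 seconds = 1,783 s; 60,000 × 1,783 × 1 × 4 = 427,920,000 bytes.
Track B: 5 minutes = 300 s; 96,000 × 300 × 1 × 2 = 57,600,000 bytes.
Track C: 41:17 (min:sec) = 2,477 s; 176,400 × 2,477 × 1 × 1 = 436,942,800 bytes.
Track D: 33:01 (min:sec) = 1,981 s; 176,400 × 1,981 × 1 × 1 = 349,448,400 bytes.
Total = 1,271,911,200 bytes = 1271.91 MB.

1271.91 MB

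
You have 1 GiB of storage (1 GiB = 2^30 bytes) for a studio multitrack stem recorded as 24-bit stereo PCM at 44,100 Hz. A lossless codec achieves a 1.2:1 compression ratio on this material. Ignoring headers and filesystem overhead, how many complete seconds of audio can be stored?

4,869 seconds

Uncompressed byte rate = 44,100 × 3 × 2 = 264,600 bytes/s.
After 1.2:1 compression, effective rate ≈ 220500 bytes/s.
Capacity = 1 × 1,073,741,824 = 1,073,741,824 bytes.
1,073,741,824 / effective rate ≈ 4869.58 s → 4,869 seconds.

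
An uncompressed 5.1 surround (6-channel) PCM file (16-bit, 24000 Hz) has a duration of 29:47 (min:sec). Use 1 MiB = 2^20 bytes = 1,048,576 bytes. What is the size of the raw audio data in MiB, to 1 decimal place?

490.8 MiB

Duration = 29:47 (min:sec) = 1,787 s.
Bytes = 24,000 samples/s × 1,787 s × 2 bytes/sample × 6 ch = 514,656,000 bytes.
514,656,000 / 1,048,576 = 490.8 MiB.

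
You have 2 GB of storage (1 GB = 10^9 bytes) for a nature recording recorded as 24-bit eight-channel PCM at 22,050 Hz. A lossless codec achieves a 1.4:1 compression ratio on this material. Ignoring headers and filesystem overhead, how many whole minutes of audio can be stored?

Uncompressed byte rate = 22,050 × 3 × 8 = 529,200 bytes/s.
After 1.4:1 compression, effective rate ≈ 378000 bytes/s.
Capacity = 2 × 1,000,000,000 = 2,000,000,000 bytes.
2,000,000,000 / effective rate ≈ 5291.01 s → 88 minutes.

88 minutes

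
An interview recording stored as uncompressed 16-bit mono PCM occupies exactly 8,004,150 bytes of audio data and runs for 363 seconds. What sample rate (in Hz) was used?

Bytes = sample_rate × seconds × bytes_per_sample × channels.
sample_rate = 8,004,150 / (363 × 2 × 1) = 8,004,150 / 726 = 11,025 Hz.

11,025 Hz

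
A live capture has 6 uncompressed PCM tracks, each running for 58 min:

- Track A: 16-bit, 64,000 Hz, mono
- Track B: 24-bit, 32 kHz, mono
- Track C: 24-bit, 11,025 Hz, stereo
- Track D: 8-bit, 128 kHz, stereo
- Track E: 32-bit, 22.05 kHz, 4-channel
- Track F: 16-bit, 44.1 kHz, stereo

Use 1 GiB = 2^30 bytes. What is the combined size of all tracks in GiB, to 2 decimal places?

58 min = 3,480 s.
Track A: 64,000 × 3,480 × 2 × 1 = 445,440,000 bytes.
Track B: 32,000 × 3,480 × 3 × 1 = 334,080,000 bytes.
Track C: 11,025 × 3,480 × 3 × 2 = 230,202,000 bytes.
Track D: 128,000 × 3,480 × 1 × 2 = 890,880,000 bytes.
Track E: 22,050 × 3,480 × 4 × 4 = 1,227,744,000 bytes.
Track F: 44,100 × 3,480 × 2 × 2 = 613,872,000 bytes.
Total = 3,742,218,000 bytes = 3.49 GiB.

3.49 GiB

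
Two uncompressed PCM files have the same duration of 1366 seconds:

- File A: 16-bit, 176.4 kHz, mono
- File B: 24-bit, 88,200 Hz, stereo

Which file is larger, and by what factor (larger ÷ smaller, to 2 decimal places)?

File A: 176,400 × 2 × 1 = 352,800 bytes/s.
File B: 88,200 × 3 × 2 = 529,200 bytes/s.
File B is larger; ratio = 722,887,200 / 481,924,800 = 1.50.

File B, by a factor of 1.50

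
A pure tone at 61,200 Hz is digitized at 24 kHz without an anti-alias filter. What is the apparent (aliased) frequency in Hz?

Nyquist = 24,000/2 = 12,000 Hz; 61,200 Hz exceeds it.
Alias = |61,200 − 3×24,000| = |61,200 − 72,000| = 10,800 Hz.

10,800 Hz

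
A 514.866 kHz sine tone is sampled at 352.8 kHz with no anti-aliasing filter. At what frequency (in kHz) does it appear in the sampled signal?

162.066 kHz

Nyquist = 352,800/2 = 176,400 Hz; 514,866 Hz exceeds it.
Alias = |514,866 − 1×352,800| = |514,866 − 352,800| = 162,066 Hz = 162.066 kHz.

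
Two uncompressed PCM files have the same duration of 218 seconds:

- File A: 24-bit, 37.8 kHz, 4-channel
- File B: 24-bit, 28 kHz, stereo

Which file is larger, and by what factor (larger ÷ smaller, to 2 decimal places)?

File A, by a factor of 2.70

File A: 37,800 × 3 × 4 = 453,600 bytes/s.
File B: 28,000 × 3 × 2 = 168,000 bytes/s.
File A is larger; ratio = 98,884,800 / 36,624,000 = 2.70.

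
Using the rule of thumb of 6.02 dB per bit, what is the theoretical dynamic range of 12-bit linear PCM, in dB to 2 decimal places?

72.24 dB

12 × 6.02 = 72.24 dB.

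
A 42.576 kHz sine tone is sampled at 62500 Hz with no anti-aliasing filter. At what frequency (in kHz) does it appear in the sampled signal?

19.924 kHz

Nyquist = 62,500/2 = 31,250 Hz; 42,576 Hz exceeds it.
Alias = |42,576 − 1×62,500| = |42,576 − 62,500| = 19,924 Hz = 19.924 kHz.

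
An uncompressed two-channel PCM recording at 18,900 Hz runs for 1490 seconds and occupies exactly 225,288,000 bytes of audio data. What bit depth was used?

Bytes per sample = 225,288,000 / (18,900 × 1,490 × 2) = 225,288,000 / 56,322,000 = 4.
Bit depth = 4 × 8 = 32 bits.

32 bits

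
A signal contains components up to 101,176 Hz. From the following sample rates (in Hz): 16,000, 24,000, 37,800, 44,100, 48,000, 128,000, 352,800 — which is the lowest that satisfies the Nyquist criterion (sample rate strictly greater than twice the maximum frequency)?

352,800 Hz

Need sample rate > 2 × 101,176 = 202,352 Hz.
Lowest listed rate above 202,352 Hz is 352,800 Hz.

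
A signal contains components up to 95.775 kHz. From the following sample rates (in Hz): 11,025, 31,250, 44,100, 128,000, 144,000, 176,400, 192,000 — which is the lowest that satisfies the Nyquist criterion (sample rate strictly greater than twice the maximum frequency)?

Need sample rate > 2 × 95,775 = 191,550 Hz.
Lowest listed rate above 191,550 Hz is 192,000 Hz.

192,000 Hz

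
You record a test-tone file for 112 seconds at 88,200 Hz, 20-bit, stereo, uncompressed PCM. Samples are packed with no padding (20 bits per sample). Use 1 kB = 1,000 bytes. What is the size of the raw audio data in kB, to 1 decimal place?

49392.0 kB

Bits = 88,200 × 112 × 20 × 2 = 395,136,000 bits = 49,392,000 bytes.
49,392,000 / 1,000 = 49392.0 kB.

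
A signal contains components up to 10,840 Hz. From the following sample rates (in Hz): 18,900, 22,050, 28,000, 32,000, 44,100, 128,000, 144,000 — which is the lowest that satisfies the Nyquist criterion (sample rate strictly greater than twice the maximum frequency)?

22,050 Hz

Need sample rate > 2 × 10,840 = 21,680 Hz.
Lowest listed rate above 21,680 Hz is 22,050 Hz.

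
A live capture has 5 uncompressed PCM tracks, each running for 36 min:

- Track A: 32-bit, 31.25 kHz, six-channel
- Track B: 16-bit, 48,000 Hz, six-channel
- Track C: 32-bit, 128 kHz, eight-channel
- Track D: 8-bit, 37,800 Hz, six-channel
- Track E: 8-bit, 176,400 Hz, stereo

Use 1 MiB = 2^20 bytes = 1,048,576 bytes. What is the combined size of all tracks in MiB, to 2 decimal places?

12362.92 MiB

36 min = 2,160 s.
Track A: 31,250 × 2,160 × 4 × 6 = 1,620,000,000 bytes.
Track B: 48,000 × 2,160 × 2 × 6 = 1,244,160,000 bytes.
Track C: 128,000 × 2,160 × 4 × 8 = 8,847,360,000 bytes.
Track D: 37,800 × 2,160 × 1 × 6 = 489,888,000 bytes.
Track E: 176,400 × 2,160 × 1 × 2 = 762,048,000 bytes.
Total = 12,963,456,000 bytes = 12362.92 MiB.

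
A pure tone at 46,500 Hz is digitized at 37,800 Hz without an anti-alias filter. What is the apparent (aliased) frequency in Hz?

Nyquist = 37,800/2 = 18,900 Hz; 46,500 Hz exceeds it.
Alias = |46,500 − 1×37,800| = |46,500 − 37,800| = 8,700 Hz.

8,700 Hz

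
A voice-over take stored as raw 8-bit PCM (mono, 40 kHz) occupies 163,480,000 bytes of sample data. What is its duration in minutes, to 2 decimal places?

68.12 minutes

Byte rate = 40,000 × 1 × 1 = 40,000 bytes/s.
Duration = 163,480,000 / 40,000 = 4,087 s.
4,087 s / 60 = 68.12 minutes.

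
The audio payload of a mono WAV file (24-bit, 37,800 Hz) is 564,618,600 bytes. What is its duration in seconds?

4,979 seconds

Byte rate = 37,800 × 3 × 1 = 113,400 bytes/s.
Duration = 564,618,600 / 113,400 = 4,979 s.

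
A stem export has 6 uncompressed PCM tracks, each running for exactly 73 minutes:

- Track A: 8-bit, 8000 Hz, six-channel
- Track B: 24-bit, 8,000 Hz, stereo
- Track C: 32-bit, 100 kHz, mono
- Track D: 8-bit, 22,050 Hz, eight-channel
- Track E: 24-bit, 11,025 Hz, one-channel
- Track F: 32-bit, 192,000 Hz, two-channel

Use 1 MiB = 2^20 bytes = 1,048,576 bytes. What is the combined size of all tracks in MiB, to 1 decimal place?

exactly 73 minutes = 4,380 s.
Track A: 8,000 × 4,380 × 1 × 6 = 210,240,000 bytes.
Track B: 8,000 × 4,380 × 3 × 2 = 210,240,000 bytes.
Track C: 100,000 × 4,380 × 4 × 1 = 1,752,000,000 bytes.
Track D: 22,050 × 4,380 × 1 × 8 = 772,632,000 bytes.
Track E: 11,025 × 4,380 × 3 × 1 = 144,868,500 bytes.
Track F: 192,000 × 4,380 × 4 × 2 = 6,727,680,000 bytes.
Total = 9,817,660,500 bytes = 9362.9 MiB.

9362.9 MiB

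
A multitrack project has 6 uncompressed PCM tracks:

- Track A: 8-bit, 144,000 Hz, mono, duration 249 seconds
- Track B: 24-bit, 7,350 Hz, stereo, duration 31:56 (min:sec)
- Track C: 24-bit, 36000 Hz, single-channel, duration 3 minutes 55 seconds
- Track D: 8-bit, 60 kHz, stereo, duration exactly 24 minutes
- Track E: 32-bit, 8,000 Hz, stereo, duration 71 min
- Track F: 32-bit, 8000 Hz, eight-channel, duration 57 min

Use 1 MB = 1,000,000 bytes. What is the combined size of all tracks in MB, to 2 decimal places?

1466.69 MB

Track A: 144,000 × 249 × 1 × 1 = 35,856,000 bytes.
Track B: 31:56 (min:sec) = 1,916 s; 7,350 × 1,916 × 3 × 2 = 84,495,600 bytes.
Track C: 3 minutes 55 seconds = 235 s; 36,000 × 235 × 3 × 1 = 25,380,000 bytes.
Track D: exactly 24 minutes = 1,440 s; 60,000 × 1,440 × 1 × 2 = 172,800,000 bytes.
Track E: 71 min = 4,260 s; 8,000 × 4,260 × 4 × 2 = 272,640,000 bytes.
Track F: 57 min = 3,420 s; 8,000 × 3,420 × 4 × 8 = 875,520,000 bytes.
Total = 1,466,691,600 bytes = 1466.69 MB.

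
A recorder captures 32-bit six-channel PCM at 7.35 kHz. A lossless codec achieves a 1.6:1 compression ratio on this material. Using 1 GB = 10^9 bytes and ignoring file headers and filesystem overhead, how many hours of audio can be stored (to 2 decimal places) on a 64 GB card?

161.25 hours

Uncompressed byte rate = 7,350 × 4 × 6 = 176,400 bytes/s.
After 1.6:1 compression, effective rate ≈ 110250 bytes/s.
Capacity = 64 × 1,000,000,000 = 64,000,000,000 bytes.
64,000,000,000 / effective rate ≈ 580498.87 s → 161.25 hours.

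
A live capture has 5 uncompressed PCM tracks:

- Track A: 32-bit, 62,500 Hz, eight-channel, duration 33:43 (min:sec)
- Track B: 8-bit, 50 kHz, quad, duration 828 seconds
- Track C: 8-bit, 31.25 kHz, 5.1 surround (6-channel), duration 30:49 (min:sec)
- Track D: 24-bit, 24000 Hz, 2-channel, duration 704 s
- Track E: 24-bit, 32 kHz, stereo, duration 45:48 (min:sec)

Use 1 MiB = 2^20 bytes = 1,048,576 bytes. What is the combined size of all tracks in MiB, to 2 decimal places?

4946.98 MiB

Track A: 33:43 (min:sec) = 2,023 s; 62,500 × 2,023 × 4 × 8 = 4,046,000,000 bytes.
Track B: 50,000 × 828 × 1 × 4 = 165,600,000 bytes.
Track C: 30:49 (min:sec) = 1,849 s; 31,250 × 1,849 × 1 × 6 = 346,687,500 bytes.
Track D: 24,000 × 704 × 3 × 2 = 101,376,000 bytes.
Track E: 45:48 (min:sec) = 2,748 s; 32,000 × 2,748 × 3 × 2 = 527,616,000 bytes.
Total = 5,187,279,500 bytes = 4946.98 MiB.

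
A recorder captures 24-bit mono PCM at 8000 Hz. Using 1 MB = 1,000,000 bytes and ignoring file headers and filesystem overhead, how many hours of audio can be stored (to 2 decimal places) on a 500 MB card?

5.79 hours

Uncompressed byte rate = 8,000 × 3 × 1 = 24,000 bytes/s.
Capacity = 500 × 1,000,000 = 500,000,000 bytes.
500,000,000 / 24,000 ≈ 20833.33 s → 5.79 hours.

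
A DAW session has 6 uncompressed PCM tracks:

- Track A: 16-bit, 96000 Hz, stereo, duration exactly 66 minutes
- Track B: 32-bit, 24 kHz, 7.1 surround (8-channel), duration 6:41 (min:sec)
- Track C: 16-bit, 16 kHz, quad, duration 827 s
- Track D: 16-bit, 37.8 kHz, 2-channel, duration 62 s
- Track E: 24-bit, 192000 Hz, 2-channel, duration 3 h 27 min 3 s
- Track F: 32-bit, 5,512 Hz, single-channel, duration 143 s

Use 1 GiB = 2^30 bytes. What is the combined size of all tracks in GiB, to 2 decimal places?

15.14 GiB

Track A: exactly 66 minutes = 3,960 s; 96,000 × 3,960 × 2 × 2 = 1,520,640,000 bytes.
Track B: 6:41 (min:sec) = 401 s; 24,000 × 401 × 4 × 8 = 307,968,000 bytes.
Track C: 16,000 × 827 × 2 × 4 = 105,856,000 bytes.
Track D: 37,800 × 62 × 2 × 2 = 9,374,400 bytes.
Track E: 3 h 27 min 3 s = 12,423 s; 192,000 × 12,423 × 3 × 2 = 14,311,296,000 bytes.
Track F: 5,512 × 143 × 4 × 1 = 3,152,864 bytes.
Total = 16,258,287,264 bytes = 15.14 GiB.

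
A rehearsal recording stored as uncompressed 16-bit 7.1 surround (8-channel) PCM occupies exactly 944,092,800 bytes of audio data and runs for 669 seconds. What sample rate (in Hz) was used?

Bytes = sample_rate × seconds × bytes_per_sample × channels.
sample_rate = 944,092,800 / (669 × 2 × 8) = 944,092,800 / 10,704 = 88,200 Hz.

88,200 Hz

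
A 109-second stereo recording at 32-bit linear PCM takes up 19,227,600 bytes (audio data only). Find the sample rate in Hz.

Bytes = sample_rate × seconds × bytes_per_sample × channels.
sample_rate = 19,227,600 / (109 × 4 × 2) = 19,227,600 / 872 = 22,050 Hz.

22,050 Hz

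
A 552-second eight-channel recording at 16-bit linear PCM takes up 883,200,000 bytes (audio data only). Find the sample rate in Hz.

100,000 Hz

Bytes = sample_rate × seconds × bytes_per_sample × channels.
sample_rate = 883,200,000 / (552 × 2 × 8) = 883,200,000 / 8,832 = 100,000 Hz.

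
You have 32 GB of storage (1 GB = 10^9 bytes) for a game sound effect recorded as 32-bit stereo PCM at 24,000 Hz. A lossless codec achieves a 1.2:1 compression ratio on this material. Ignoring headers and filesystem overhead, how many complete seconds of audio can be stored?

Uncompressed byte rate = 24,000 × 4 × 2 = 192,000 bytes/s.
After 1.2:1 compression, effective rate ≈ 160000 bytes/s.
Capacity = 32 × 1,000,000,000 = 32,000,000,000 bytes.
32,000,000,000 / effective rate ≈ 200000 s → 200,000 seconds.

200,000 seconds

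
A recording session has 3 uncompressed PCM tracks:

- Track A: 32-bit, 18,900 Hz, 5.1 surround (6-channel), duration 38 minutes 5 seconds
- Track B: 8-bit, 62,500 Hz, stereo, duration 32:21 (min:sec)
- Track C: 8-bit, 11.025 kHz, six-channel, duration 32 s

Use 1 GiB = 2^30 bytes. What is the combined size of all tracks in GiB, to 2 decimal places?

Track A: 38 minutes 5 seconds = 2,285 s; 18,900 × 2,285 × 4 × 6 = 1,036,476,000 bytes.
Track B: 32:21 (min:sec) = 1,941 s; 62,500 × 1,941 × 1 × 2 = 242,625,000 bytes.
Track C: 11,025 × 32 × 1 × 6 = 2,116,800 bytes.
Total = 1,281,217,800 bytes = 1.19 GiB.

1.19 GiB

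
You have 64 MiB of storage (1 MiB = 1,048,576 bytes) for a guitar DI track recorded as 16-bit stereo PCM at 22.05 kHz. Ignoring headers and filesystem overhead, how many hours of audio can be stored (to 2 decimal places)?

Uncompressed byte rate = 22,050 × 2 × 2 = 88,200 bytes/s.
Capacity = 64 × 1,048,576 = 67,108,864 bytes.
67,108,864 / 88,200 ≈ 760.87 s → 0.21 hours.

0.21 hours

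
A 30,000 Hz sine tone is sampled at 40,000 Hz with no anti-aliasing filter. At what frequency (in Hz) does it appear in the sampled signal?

10,000 Hz

Nyquist = 40,000/2 = 20,000 Hz; 30,000 Hz exceeds it.
Alias = |30,000 − 1×40,000| = |30,000 − 40,000| = 10,000 Hz.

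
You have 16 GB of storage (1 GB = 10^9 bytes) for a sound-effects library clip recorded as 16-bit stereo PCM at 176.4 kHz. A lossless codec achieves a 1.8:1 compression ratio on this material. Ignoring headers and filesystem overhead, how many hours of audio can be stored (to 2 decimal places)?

Uncompressed byte rate = 176,400 × 2 × 2 = 705,600 bytes/s.
After 1.8:1 compression, effective rate ≈ 392000 bytes/s.
Capacity = 16 × 1,000,000,000 = 16,000,000,000 bytes.
16,000,000,000 / effective rate ≈ 40816.33 s → 11.34 hours.

11.34 hours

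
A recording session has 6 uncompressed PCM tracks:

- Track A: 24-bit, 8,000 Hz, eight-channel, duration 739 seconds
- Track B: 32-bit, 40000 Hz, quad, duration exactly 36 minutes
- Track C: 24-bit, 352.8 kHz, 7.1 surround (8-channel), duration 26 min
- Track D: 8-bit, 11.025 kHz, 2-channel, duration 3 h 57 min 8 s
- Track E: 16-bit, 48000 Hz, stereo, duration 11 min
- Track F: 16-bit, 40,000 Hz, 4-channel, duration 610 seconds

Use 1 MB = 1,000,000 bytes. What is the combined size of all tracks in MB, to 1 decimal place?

Track A: 8,000 × 739 × 3 × 8 = 141,888,000 bytes.
Track B: exactly 36 minutes = 2,160 s; 40,000 × 2,160 × 4 × 4 = 1,382,400,000 bytes.
Track C: 26 min = 1,560 s; 352,800 × 1,560 × 3 × 8 = 13,208,832,000 bytes.
Track D: 3 h 57 min 8 s = 14,228 s; 11,025 × 14,228 × 1 × 2 = 313,727,400 bytes.
Track E: 11 min = 660 s; 48,000 × 660 × 2 × 2 = 126,720,000 bytes.
Track F: 40,000 × 610 × 2 × 4 = 195,200,000 bytes.
Total = 15,368,767,400 bytes = 15368.8 MB.

15368.8 MB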